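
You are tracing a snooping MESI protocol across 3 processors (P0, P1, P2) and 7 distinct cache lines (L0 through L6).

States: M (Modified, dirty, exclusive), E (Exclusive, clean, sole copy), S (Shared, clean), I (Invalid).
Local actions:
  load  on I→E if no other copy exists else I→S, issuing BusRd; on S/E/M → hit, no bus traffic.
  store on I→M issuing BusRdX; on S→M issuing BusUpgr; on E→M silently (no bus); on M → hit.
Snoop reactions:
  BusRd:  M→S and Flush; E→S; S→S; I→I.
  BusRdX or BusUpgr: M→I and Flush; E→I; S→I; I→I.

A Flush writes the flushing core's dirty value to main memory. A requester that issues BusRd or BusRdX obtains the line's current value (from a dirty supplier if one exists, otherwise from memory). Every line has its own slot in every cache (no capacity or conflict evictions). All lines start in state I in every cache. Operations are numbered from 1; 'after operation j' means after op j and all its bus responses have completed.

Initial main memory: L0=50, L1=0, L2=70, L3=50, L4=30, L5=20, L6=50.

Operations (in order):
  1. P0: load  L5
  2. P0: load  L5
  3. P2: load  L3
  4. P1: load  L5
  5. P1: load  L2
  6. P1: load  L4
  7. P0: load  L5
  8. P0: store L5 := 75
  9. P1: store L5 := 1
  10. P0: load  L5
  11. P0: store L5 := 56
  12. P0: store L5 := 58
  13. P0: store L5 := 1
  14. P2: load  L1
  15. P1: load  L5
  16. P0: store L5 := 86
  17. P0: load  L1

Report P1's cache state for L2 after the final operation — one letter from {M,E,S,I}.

state = E

1. P0: load  L5  bus=[BusRd]  L5: P0=E P1=I P2=I  mem[L5]=20
2. P0: load  L5  bus=[-]  L5: P0=E P1=I P2=I  mem[L5]=20
3. P2: load  L3  bus=[BusRd]  L3: P0=I P1=I P2=E  mem[L3]=50
4. P1: load  L5  bus=[BusRd]  L5: P0=S P1=S P2=I  mem[L5]=20
5. P1: load  L2  bus=[BusRd]  L2: P0=I P1=E P2=I  mem[L2]=70
6. P1: load  L4  bus=[BusRd]  L4: P0=I P1=E P2=I  mem[L4]=30
7. P0: load  L5  bus=[-]  L5: P0=S P1=S P2=I  mem[L5]=20
8. P0: store L5 := 75  bus=[BusUpgr]  L5: P0=M P1=I P2=I  mem[L5]=20
9. P1: store L5 := 1  bus=[BusRdX,Flush]  L5: P0=I P1=M P2=I  mem[L5]=75
10. P0: load  L5  bus=[BusRd,Flush]  L5: P0=S P1=S P2=I  mem[L5]=1
11. P0: store L5 := 56  bus=[BusUpgr]  L5: P0=M P1=I P2=I  mem[L5]=1
12. P0: store L5 := 58  bus=[-]  L5: P0=M P1=I P2=I  mem[L5]=1
13. P0: store L5 := 1  bus=[-]  L5: P0=M P1=I P2=I  mem[L5]=1
14. P2: load  L1  bus=[BusRd]  L1: P0=I P1=I P2=E  mem[L1]=0
15. P1: load  L5  bus=[BusRd,Flush]  L5: P0=S P1=S P2=I  mem[L5]=1
16. P0: store L5 := 86  bus=[BusUpgr]  L5: P0=M P1=I P2=I  mem[L5]=1
17. P0: load  L1  bus=[BusRd]  L1: P0=S P1=I P2=S  mem[L1]=0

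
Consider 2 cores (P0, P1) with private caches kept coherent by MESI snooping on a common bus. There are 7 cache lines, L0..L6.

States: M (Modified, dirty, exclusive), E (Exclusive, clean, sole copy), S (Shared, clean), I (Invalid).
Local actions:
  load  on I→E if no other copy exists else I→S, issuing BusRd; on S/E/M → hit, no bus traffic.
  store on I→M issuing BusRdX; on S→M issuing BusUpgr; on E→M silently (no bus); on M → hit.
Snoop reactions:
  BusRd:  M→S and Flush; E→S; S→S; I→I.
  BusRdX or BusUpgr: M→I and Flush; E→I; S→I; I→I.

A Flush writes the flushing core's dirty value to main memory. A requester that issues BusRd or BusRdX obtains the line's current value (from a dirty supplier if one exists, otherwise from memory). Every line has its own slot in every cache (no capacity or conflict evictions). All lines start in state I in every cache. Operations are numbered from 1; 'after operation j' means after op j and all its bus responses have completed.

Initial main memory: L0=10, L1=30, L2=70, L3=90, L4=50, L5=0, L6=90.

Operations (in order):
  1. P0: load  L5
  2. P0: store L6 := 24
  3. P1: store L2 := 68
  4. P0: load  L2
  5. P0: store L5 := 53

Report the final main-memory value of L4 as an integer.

memory[L4] = 50

  op1 P0: load  L5 → E/I on L5; bus BusRd; mem=0
  op2 P0: store L6 := 24 → M/I on L6; bus BusRdX; mem=90
  op3 P1: store L2 := 68 → I/M on L2; bus BusRdX; mem=70
  op4 P0: load  L2 → S/S on L2; bus BusRd Flush; mem=68
  op5 P0: store L5 := 53 → M/I on L5; bus (none); mem=0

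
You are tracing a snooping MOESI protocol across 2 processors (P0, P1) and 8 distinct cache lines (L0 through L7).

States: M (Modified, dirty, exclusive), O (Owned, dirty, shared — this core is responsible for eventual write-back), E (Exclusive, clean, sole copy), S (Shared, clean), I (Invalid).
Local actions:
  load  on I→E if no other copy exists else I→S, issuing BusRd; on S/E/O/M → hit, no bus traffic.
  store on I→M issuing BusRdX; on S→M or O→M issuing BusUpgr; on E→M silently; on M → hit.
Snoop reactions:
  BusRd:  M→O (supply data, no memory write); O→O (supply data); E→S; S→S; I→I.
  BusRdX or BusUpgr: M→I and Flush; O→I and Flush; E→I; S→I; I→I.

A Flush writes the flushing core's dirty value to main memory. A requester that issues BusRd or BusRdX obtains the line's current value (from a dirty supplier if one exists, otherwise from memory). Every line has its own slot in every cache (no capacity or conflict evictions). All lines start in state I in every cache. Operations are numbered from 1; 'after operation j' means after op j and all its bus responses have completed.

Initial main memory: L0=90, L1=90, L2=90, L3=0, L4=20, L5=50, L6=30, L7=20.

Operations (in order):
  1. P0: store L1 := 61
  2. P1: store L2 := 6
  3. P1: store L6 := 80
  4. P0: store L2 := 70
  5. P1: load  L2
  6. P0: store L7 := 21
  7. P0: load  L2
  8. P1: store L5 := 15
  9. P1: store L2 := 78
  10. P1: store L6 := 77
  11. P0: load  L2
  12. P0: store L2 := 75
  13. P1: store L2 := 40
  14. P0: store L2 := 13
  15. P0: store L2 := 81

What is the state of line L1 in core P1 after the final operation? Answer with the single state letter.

[1] P0: store L1 := 61 | P0:M(61), P1:I | bus: BusRdX
[2] P1: store L2 := 6 | P0:I, P1:M(6) | bus: BusRdX
[3] P1: store L6 := 80 | P0:I, P1:M(80) | bus: BusRdX
[4] P0: store L2 := 70 | P0:M(70), P1:I | bus: BusRdX,Flush
[5] P1: load  L2 | P0:O(70), P1:S(70) | bus: BusRd
[6] P0: store L7 := 21 | P0:M(21), P1:I | bus: BusRdX
[7] P0: load  L2 | P0:O(70), P1:S(70) | bus: none
[8] P1: store L5 := 15 | P0:I, P1:M(15) | bus: BusRdX
[9] P1: store L2 := 78 | P0:I, P1:M(78) | bus: BusUpgr,Flush
[10] P1: store L6 := 77 | P0:I, P1:M(77) | bus: none
[11] P0: load  L2 | P0:S(78), P1:O(78) | bus: BusRd
[12] P0: store L2 := 75 | P0:M(75), P1:I | bus: BusUpgr,Flush
[13] P1: store L2 := 40 | P0:I, P1:M(40) | bus: BusRdX,Flush
[14] P0: store L2 := 13 | P0:M(13), P1:I | bus: BusRdX,Flush
[15] P0: store L2 := 81 | P0:M(81), P1:I | bus: none

state = I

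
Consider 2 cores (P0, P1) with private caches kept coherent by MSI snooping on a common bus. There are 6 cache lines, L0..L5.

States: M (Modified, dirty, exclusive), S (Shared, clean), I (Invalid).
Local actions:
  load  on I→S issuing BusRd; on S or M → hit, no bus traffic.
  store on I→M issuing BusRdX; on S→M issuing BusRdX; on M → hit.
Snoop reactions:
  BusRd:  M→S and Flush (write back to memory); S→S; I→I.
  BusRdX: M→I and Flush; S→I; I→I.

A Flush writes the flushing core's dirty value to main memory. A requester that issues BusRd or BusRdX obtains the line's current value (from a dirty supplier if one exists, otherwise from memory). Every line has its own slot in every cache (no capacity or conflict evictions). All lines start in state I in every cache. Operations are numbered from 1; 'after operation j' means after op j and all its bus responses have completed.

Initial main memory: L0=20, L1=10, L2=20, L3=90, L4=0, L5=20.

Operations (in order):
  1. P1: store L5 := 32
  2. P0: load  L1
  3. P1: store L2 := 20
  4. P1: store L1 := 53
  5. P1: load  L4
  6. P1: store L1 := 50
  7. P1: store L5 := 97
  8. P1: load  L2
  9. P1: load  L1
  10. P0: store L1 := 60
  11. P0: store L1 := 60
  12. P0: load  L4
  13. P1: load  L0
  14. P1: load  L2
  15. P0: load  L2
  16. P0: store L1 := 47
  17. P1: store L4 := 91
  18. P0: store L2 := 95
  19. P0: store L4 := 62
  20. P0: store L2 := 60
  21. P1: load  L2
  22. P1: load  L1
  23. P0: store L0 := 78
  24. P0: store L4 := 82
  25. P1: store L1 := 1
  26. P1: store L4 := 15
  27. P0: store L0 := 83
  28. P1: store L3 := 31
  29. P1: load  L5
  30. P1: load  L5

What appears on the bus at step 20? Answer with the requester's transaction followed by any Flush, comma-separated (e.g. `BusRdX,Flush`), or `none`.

bus = none

[1] P1: store L5 := 32 | P0:I, P1:M(32) | bus: BusRdX
[2] P0: load  L1 | P0:S(10), P1:I | bus: BusRd
[3] P1: store L2 := 20 | P0:I, P1:M(20) | bus: BusRdX
[4] P1: store L1 := 53 | P0:I, P1:M(53) | bus: BusRdX
[5] P1: load  L4 | P0:I, P1:S(0) | bus: BusRd
[6] P1: store L1 := 50 | P0:I, P1:M(50) | bus: none
[7] P1: store L5 := 97 | P0:I, P1:M(97) | bus: none
[8] P1: load  L2 | P0:I, P1:M(20) | bus: none
[9] P1: load  L1 | P0:I, P1:M(50) | bus: none
[10] P0: store L1 := 60 | P0:M(60), P1:I | bus: BusRdX,Flush
[11] P0: store L1 := 60 | P0:M(60), P1:I | bus: none
[12] P0: load  L4 | P0:S(0), P1:S(0) | bus: BusRd
[13] P1: load  L0 | P0:I, P1:S(20) | bus: BusRd
[14] P1: load  L2 | P0:I, P1:M(20) | bus: none
[15] P0: load  L2 | P0:S(20), P1:S(20) | bus: BusRd,Flush
[16] P0: store L1 := 47 | P0:M(47), P1:I | bus: none
[17] P1: store L4 := 91 | P0:I, P1:M(91) | bus: BusRdX
[18] P0: store L2 := 95 | P0:M(95), P1:I | bus: BusRdX
[19] P0: store L4 := 62 | P0:M(62), P1:I | bus: BusRdX,Flush
[20] P0: store L2 := 60 | P0:M(60), P1:I | bus: none
[21] P1: load  L2 | P0:S(60), P1:S(60) | bus: BusRd,Flush
[22] P1: load  L1 | P0:S(47), P1:S(47) | bus: BusRd,Flush
[23] P0: store L0 := 78 | P0:M(78), P1:I | bus: BusRdX
[24] P0: store L4 := 82 | P0:M(82), P1:I | bus: none
[25] P1: store L1 := 1 | P0:I, P1:M(1) | bus: BusRdX
[26] P1: store L4 := 15 | P0:I, P1:M(15) | bus: BusRdX,Flush
[27] P0: store L0 := 83 | P0:M(83), P1:I | bus: none
[28] P1: store L3 := 31 | P0:I, P1:M(31) | bus: BusRdX
[29] P1: load  L5 | P0:I, P1:M(97) | bus: none
[30] P1: load  L5 | P0:I, P1:M(97) | bus: none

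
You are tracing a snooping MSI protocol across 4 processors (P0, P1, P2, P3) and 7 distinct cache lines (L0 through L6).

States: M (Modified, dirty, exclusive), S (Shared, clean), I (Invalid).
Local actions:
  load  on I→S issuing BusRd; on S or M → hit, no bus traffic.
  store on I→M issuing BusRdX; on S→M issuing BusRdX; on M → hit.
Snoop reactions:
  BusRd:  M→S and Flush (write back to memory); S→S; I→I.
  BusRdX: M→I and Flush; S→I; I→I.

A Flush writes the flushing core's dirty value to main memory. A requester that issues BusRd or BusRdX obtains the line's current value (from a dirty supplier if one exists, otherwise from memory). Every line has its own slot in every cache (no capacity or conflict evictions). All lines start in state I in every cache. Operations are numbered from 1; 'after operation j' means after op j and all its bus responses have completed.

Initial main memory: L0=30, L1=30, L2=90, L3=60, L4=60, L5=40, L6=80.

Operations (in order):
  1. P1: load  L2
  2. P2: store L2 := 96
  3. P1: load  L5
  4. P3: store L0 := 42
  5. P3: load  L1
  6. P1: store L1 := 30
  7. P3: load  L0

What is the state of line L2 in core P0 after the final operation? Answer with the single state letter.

step 1: P1: load  L2  ⟶  ISII  (L2)  txn=BusRd  M[L2]=90
step 2: P2: store L2 := 96  ⟶  IIMI  (L2)  txn=BusRdX  M[L2]=90
step 3: P1: load  L5  ⟶  ISII  (L5)  txn=BusRd  M[L5]=40
step 4: P3: store L0 := 42  ⟶  IIIM  (L0)  txn=BusRdX  M[L0]=30
step 5: P3: load  L1  ⟶  IIIS  (L1)  txn=BusRd  M[L1]=30
step 6: P1: store L1 := 30  ⟶  IMII  (L1)  txn=BusRdX  M[L1]=30
step 7: P3: load  L0  ⟶  IIIM  (L0)  txn=∅  M[L0]=30

state = I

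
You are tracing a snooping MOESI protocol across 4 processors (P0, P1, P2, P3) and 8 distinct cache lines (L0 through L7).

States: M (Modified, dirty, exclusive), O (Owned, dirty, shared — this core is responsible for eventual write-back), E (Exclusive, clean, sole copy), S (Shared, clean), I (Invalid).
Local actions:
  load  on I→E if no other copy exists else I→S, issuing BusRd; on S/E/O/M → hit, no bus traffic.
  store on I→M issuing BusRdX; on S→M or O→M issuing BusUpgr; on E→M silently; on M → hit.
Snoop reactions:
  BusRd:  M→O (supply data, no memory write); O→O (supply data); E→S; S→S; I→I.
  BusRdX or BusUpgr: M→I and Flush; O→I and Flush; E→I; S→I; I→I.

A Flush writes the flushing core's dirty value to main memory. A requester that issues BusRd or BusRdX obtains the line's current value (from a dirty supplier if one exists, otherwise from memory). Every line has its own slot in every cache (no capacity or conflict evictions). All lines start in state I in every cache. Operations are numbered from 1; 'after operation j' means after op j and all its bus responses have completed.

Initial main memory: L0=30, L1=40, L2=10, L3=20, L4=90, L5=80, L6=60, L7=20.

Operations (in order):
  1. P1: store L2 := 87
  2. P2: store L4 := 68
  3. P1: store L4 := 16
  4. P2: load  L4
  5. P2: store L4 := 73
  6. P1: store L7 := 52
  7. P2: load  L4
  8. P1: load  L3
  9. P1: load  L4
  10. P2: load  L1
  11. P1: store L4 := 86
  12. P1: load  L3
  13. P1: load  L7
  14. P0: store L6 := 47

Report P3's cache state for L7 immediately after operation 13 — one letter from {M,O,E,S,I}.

step 1: P1: store L2 := 87  ⟶  IMII  (L2)  txn=BusRdX  M[L2]=10
step 2: P2: store L4 := 68  ⟶  IIMI  (L4)  txn=BusRdX  M[L4]=90
step 3: P1: store L4 := 16  ⟶  IMII  (L4)  txn=BusRdX+Flush  M[L4]=68
step 4: P2: load  L4  ⟶  IOSI  (L4)  txn=BusRd  M[L4]=68
step 5: P2: store L4 := 73  ⟶  IIMI  (L4)  txn=BusUpgr+Flush  M[L4]=16
step 6: P1: store L7 := 52  ⟶  IMII  (L7)  txn=BusRdX  M[L7]=20
step 7: P2: load  L4  ⟶  IIMI  (L4)  txn=∅  M[L4]=16
step 8: P1: load  L3  ⟶  IEII  (L3)  txn=BusRd  M[L3]=20
step 9: P1: load  L4  ⟶  ISOI  (L4)  txn=BusRd  M[L4]=16
step 10: P2: load  L1  ⟶  IIEI  (L1)  txn=BusRd  M[L1]=40
step 11: P1: store L4 := 86  ⟶  IMII  (L4)  txn=BusUpgr+Flush  M[L4]=73
step 12: P1: load  L3  ⟶  IEII  (L3)  txn=∅  M[L3]=20
step 13: P1: load  L7  ⟶  IMII  (L7)  txn=∅  M[L7]=20
step 14: P0: store L6 := 47  ⟶  MIII  (L6)  txn=BusRdX  M[L6]=60

state = I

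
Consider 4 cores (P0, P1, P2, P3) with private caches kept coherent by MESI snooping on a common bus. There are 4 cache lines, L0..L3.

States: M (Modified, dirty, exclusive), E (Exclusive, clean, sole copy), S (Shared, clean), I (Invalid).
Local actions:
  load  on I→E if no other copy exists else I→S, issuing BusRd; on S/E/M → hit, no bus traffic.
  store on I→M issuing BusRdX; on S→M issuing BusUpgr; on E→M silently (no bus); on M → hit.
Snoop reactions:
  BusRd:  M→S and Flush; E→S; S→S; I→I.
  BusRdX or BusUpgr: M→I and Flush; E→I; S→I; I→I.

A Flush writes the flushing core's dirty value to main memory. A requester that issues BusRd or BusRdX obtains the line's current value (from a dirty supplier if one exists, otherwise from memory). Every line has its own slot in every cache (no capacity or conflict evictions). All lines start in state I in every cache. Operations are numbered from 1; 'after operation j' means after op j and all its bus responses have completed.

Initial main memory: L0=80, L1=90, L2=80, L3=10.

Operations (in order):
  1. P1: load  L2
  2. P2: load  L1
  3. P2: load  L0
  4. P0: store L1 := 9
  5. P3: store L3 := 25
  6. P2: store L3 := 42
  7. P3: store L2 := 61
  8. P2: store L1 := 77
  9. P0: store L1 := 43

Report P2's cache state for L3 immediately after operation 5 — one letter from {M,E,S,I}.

state = I

[1] P1: load  L2 | P0:I, P1:E(80), P2:I, P3:I | bus: BusRd
[2] P2: load  L1 | P0:I, P1:I, P2:E(90), P3:I | bus: BusRd
[3] P2: load  L0 | P0:I, P1:I, P2:E(80), P3:I | bus: BusRd
[4] P0: store L1 := 9 | P0:M(9), P1:I, P2:I, P3:I | bus: BusRdX
[5] P3: store L3 := 25 | P0:I, P1:I, P2:I, P3:M(25) | bus: BusRdX
[6] P2: store L3 := 42 | P0:I, P1:I, P2:M(42), P3:I | bus: BusRdX,Flush
[7] P3: store L2 := 61 | P0:I, P1:I, P2:I, P3:M(61) | bus: BusRdX
[8] P2: store L1 := 77 | P0:I, P1:I, P2:M(77), P3:I | bus: BusRdX,Flush
[9] P0: store L1 := 43 | P0:M(43), P1:I, P2:I, P3:I | bus: BusRdX,Flush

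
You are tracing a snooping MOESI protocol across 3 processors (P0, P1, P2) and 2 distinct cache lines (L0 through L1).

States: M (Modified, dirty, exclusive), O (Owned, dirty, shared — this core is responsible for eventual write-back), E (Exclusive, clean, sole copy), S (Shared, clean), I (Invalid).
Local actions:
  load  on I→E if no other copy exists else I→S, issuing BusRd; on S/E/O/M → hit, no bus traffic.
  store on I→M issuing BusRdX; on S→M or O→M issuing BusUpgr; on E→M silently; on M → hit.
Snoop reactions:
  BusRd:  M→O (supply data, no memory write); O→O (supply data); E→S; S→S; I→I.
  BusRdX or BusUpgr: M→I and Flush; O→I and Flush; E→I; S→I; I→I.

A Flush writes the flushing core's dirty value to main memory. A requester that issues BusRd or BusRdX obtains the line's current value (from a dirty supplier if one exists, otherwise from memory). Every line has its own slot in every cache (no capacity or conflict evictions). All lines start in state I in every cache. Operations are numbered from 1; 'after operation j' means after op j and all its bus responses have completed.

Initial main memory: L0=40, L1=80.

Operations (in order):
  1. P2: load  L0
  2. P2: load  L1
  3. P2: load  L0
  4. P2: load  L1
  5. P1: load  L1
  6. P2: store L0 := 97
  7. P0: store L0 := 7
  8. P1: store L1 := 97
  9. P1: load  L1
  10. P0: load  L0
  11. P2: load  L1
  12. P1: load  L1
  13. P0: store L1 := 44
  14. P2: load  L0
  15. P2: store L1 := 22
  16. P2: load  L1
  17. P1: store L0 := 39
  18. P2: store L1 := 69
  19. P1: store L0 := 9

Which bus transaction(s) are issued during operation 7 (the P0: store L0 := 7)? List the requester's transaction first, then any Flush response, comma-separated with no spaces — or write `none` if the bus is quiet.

bus = BusRdX,Flush

step 1: P2: load  L0  ⟶  IIE  (L0)  txn=BusRd  M[L0]=40
step 2: P2: load  L1  ⟶  IIE  (L1)  txn=BusRd  M[L1]=80
step 3: P2: load  L0  ⟶  IIE  (L0)  txn=∅  M[L0]=40
step 4: P2: load  L1  ⟶  IIE  (L1)  txn=∅  M[L1]=80
step 5: P1: load  L1  ⟶  ISS  (L1)  txn=BusRd  M[L1]=80
step 6: P2: store L0 := 97  ⟶  IIM  (L0)  txn=∅  M[L0]=40
step 7: P0: store L0 := 7  ⟶  MII  (L0)  txn=BusRdX+Flush  M[L0]=97
step 8: P1: store L1 := 97  ⟶  IMI  (L1)  txn=BusUpgr  M[L1]=80
step 9: P1: load  L1  ⟶  IMI  (L1)  txn=∅  M[L1]=80
step 10: P0: load  L0  ⟶  MII  (L0)  txn=∅  M[L0]=97
step 11: P2: load  L1  ⟶  IOS  (L1)  txn=BusRd  M[L1]=80
step 12: P1: load  L1  ⟶  IOS  (L1)  txn=∅  M[L1]=80
step 13: P0: store L1 := 44  ⟶  MII  (L1)  txn=BusRdX+Flush  M[L1]=97
step 14: P2: load  L0  ⟶  OIS  (L0)  txn=BusRd  M[L0]=97
step 15: P2: store L1 := 22  ⟶  IIM  (L1)  txn=BusRdX+Flush  M[L1]=44
step 16: P2: load  L1  ⟶  IIM  (L1)  txn=∅  M[L1]=44
step 17: P1: store L0 := 39  ⟶  IMI  (L0)  txn=BusRdX+Flush  M[L0]=7
step 18: P2: store L1 := 69  ⟶  IIM  (L1)  txn=∅  M[L1]=44
step 19: P1: store L0 := 9  ⟶  IMI  (L0)  txn=∅  M[L0]=7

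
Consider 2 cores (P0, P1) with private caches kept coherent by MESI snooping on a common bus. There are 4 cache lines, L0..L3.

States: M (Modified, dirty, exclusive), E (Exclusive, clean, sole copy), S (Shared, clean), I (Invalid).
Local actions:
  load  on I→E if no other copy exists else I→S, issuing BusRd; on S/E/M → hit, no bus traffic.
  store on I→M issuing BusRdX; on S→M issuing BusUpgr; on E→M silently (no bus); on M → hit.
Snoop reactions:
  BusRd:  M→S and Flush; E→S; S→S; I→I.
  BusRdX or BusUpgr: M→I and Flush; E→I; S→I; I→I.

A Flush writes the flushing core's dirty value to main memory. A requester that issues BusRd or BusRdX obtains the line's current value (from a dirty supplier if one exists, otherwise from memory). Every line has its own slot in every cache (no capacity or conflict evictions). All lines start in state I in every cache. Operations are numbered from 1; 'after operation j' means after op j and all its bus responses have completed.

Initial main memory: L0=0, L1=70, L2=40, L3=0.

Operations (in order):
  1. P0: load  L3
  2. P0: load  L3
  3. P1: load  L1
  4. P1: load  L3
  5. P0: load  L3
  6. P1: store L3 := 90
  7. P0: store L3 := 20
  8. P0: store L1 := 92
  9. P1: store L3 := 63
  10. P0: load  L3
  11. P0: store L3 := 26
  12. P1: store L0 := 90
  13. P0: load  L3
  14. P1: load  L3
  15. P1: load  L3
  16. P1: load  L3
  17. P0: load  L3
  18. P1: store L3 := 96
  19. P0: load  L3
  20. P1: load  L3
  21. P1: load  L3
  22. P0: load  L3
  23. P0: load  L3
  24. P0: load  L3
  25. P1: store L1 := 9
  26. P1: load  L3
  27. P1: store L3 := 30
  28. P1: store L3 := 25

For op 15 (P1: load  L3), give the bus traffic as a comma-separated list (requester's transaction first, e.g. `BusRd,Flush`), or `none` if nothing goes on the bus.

bus = none

1. P0: load  L3  bus=[BusRd]  L3: P0=E P1=I  mem[L3]=0
2. P0: load  L3  bus=[-]  L3: P0=E P1=I  mem[L3]=0
3. P1: load  L1  bus=[BusRd]  L1: P0=I P1=E  mem[L1]=70
4. P1: load  L3  bus=[BusRd]  L3: P0=S P1=S  mem[L3]=0
5. P0: load  L3  bus=[-]  L3: P0=S P1=S  mem[L3]=0
6. P1: store L3 := 90  bus=[BusUpgr]  L3: P0=I P1=M  mem[L3]=0
7. P0: store L3 := 20  bus=[BusRdX,Flush]  L3: P0=M P1=I  mem[L3]=90
8. P0: store L1 := 92  bus=[BusRdX]  L1: P0=M P1=I  mem[L1]=70
9. P1: store L3 := 63  bus=[BusRdX,Flush]  L3: P0=I P1=M  mem[L3]=20
10. P0: load  L3  bus=[BusRd,Flush]  L3: P0=S P1=S  mem[L3]=63
11. P0: store L3 := 26  bus=[BusUpgr]  L3: P0=M P1=I  mem[L3]=63
12. P1: store L0 := 90  bus=[BusRdX]  L0: P0=I P1=M  mem[L0]=0
13. P0: load  L3  bus=[-]  L3: P0=M P1=I  mem[L3]=63
14. P1: load  L3  bus=[BusRd,Flush]  L3: P0=S P1=S  mem[L3]=26
15. P1: load  L3  bus=[-]  L3: P0=S P1=S  mem[L3]=26
16. P1: load  L3  bus=[-]  L3: P0=S P1=S  mem[L3]=26
17. P0: load  L3  bus=[-]  L3: P0=S P1=S  mem[L3]=26
18. P1: store L3 := 96  bus=[BusUpgr]  L3: P0=I P1=M  mem[L3]=26
19. P0: load  L3  bus=[BusRd,Flush]  L3: P0=S P1=S  mem[L3]=96
20. P1: load  L3  bus=[-]  L3: P0=S P1=S  mem[L3]=96
21. P1: load  L3  bus=[-]  L3: P0=S P1=S  mem[L3]=96
22. P0: load  L3  bus=[-]  L3: P0=S P1=S  mem[L3]=96
23. P0: load  L3  bus=[-]  L3: P0=S P1=S  mem[L3]=96
24. P0: load  L3  bus=[-]  L3: P0=S P1=S  mem[L3]=96
25. P1: store L1 := 9  bus=[BusRdX,Flush]  L1: P0=I P1=M  mem[L1]=92
26. P1: load  L3  bus=[-]  L3: P0=S P1=S  mem[L3]=96
27. P1: store L3 := 30  bus=[BusUpgr]  L3: P0=I P1=M  mem[L3]=96
28. P1: store L3 := 25  bus=[-]  L3: P0=I P1=M  mem[L3]=96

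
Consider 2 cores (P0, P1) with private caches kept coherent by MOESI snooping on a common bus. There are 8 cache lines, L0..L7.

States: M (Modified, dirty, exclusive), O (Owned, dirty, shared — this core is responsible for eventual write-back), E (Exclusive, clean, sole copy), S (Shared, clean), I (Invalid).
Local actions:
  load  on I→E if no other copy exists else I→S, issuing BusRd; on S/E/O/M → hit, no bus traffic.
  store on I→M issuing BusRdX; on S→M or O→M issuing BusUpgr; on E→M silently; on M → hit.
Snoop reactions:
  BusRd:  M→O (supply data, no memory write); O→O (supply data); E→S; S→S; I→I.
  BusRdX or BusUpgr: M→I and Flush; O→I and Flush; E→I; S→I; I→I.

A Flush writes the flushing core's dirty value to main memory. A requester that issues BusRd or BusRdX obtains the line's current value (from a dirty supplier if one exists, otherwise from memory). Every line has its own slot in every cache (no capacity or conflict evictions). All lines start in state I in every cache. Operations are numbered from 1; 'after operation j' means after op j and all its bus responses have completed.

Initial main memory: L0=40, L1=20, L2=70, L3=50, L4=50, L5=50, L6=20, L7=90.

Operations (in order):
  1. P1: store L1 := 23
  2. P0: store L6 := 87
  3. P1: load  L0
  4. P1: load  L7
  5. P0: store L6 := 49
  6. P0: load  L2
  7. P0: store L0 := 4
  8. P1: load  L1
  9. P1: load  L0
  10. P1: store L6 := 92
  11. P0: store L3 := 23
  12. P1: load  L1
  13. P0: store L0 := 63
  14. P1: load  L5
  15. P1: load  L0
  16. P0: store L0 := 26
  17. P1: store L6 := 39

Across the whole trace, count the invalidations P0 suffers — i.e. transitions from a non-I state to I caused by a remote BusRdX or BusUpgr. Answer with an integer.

1. P1: store L1 := 23  bus=[BusRdX]  L1: P0=I P1=M  mem[L1]=20
2. P0: store L6 := 87  bus=[BusRdX]  L6: P0=M P1=I  mem[L6]=20
3. P1: load  L0  bus=[BusRd]  L0: P0=I P1=E  mem[L0]=40
4. P1: load  L7  bus=[BusRd]  L7: P0=I P1=E  mem[L7]=90
5. P0: store L6 := 49  bus=[-]  L6: P0=M P1=I  mem[L6]=20
6. P0: load  L2  bus=[BusRd]  L2: P0=E P1=I  mem[L2]=70
7. P0: store L0 := 4  bus=[BusRdX]  L0: P0=M P1=I  mem[L0]=40
8. P1: load  L1  bus=[-]  L1: P0=I P1=M  mem[L1]=20
9. P1: load  L0  bus=[BusRd]  L0: P0=O P1=S  mem[L0]=40
10. P1: store L6 := 92  bus=[BusRdX,Flush]  L6: P0=I P1=M  mem[L6]=49
11. P0: store L3 := 23  bus=[BusRdX]  L3: P0=M P1=I  mem[L3]=50
12. P1: load  L1  bus=[-]  L1: P0=I P1=M  mem[L1]=20
13. P0: store L0 := 63  bus=[BusUpgr]  L0: P0=M P1=I  mem[L0]=40
14. P1: load  L5  bus=[BusRd]  L5: P0=I P1=E  mem[L5]=50
15. P1: load  L0  bus=[BusRd]  L0: P0=O P1=S  mem[L0]=40
16. P0: store L0 := 26  bus=[BusUpgr]  L0: P0=M P1=I  mem[L0]=40
17. P1: store L6 := 39  bus=[-]  L6: P0=I P1=M  mem[L6]=49

invalidations = 1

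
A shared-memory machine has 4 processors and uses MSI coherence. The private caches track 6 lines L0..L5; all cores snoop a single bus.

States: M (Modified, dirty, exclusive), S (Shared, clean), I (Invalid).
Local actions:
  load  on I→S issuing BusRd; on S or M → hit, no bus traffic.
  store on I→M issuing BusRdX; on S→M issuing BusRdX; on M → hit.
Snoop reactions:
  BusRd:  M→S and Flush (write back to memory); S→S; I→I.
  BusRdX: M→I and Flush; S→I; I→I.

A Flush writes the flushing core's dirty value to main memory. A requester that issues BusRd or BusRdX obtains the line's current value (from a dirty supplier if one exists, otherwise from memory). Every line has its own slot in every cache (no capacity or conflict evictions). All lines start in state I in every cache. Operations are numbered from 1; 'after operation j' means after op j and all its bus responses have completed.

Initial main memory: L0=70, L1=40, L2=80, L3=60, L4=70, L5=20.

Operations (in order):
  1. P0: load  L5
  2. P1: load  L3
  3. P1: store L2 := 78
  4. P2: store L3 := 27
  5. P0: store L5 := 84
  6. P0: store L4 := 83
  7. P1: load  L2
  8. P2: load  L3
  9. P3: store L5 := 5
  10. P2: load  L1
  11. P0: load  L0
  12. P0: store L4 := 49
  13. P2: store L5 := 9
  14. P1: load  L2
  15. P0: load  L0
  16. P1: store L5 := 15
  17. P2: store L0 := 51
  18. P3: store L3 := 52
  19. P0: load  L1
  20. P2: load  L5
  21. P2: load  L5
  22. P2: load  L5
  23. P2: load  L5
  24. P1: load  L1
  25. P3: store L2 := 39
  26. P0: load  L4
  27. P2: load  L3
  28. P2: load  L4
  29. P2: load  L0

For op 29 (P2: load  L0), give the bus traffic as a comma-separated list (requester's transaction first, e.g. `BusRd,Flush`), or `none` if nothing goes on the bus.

bus = none

[1] P0: load  L5 | P0:S(20), P1:I, P2:I, P3:I | bus: BusRd
[2] P1: load  L3 | P0:I, P1:S(60), P2:I, P3:I | bus: BusRd
[3] P1: store L2 := 78 | P0:I, P1:M(78), P2:I, P3:I | bus: BusRdX
[4] P2: store L3 := 27 | P0:I, P1:I, P2:M(27), P3:I | bus: BusRdX
[5] P0: store L5 := 84 | P0:M(84), P1:I, P2:I, P3:I | bus: BusRdX
[6] P0: store L4 := 83 | P0:M(83), P1:I, P2:I, P3:I | bus: BusRdX
[7] P1: load  L2 | P0:I, P1:M(78), P2:I, P3:I | bus: none
[8] P2: load  L3 | P0:I, P1:I, P2:M(27), P3:I | bus: none
[9] P3: store L5 := 5 | P0:I, P1:I, P2:I, P3:M(5) | bus: BusRdX,Flush
[10] P2: load  L1 | P0:I, P1:I, P2:S(40), P3:I | bus: BusRd
[11] P0: load  L0 | P0:S(70), P1:I, P2:I, P3:I | bus: BusRd
[12] P0: store L4 := 49 | P0:M(49), P1:I, P2:I, P3:I | bus: none
[13] P2: store L5 := 9 | P0:I, P1:I, P2:M(9), P3:I | bus: BusRdX,Flush
[14] P1: load  L2 | P0:I, P1:M(78), P2:I, P3:I | bus: none
[15] P0: load  L0 | P0:S(70), P1:I, P2:I, P3:I | bus: none
[16] P1: store L5 := 15 | P0:I, P1:M(15), P2:I, P3:I | bus: BusRdX,Flush
[17] P2: store L0 := 51 | P0:I, P1:I, P2:M(51), P3:I | bus: BusRdX
[18] P3: store L3 := 52 | P0:I, P1:I, P2:I, P3:M(52) | bus: BusRdX,Flush
[19] P0: load  L1 | P0:S(40), P1:I, P2:S(40), P3:I | bus: BusRd
[20] P2: load  L5 | P0:I, P1:S(15), P2:S(15), P3:I | bus: BusRd,Flush
[21] P2: load  L5 | P0:I, P1:S(15), P2:S(15), P3:I | bus: none
[22] P2: load  L5 | P0:I, P1:S(15), P2:S(15), P3:I | bus: none
[23] P2: load  L5 | P0:I, P1:S(15), P2:S(15), P3:I | bus: none
[24] P1: load  L1 | P0:S(40), P1:S(40), P2:S(40), P3:I | bus: BusRd
[25] P3: store L2 := 39 | P0:I, P1:I, P2:I, P3:M(39) | bus: BusRdX,Flush
[26] P0: load  L4 | P0:M(49), P1:I, P2:I, P3:I | bus: none
[27] P2: load  L3 | P0:I, P1:I, P2:S(52), P3:S(52) | bus: BusRd,Flush
[28] P2: load  L4 | P0:S(49), P1:I, P2:S(49), P3:I | bus: BusRd,Flush
[29] P2: load  L0 | P0:I, P1:I, P2:M(51), P3:I | bus: none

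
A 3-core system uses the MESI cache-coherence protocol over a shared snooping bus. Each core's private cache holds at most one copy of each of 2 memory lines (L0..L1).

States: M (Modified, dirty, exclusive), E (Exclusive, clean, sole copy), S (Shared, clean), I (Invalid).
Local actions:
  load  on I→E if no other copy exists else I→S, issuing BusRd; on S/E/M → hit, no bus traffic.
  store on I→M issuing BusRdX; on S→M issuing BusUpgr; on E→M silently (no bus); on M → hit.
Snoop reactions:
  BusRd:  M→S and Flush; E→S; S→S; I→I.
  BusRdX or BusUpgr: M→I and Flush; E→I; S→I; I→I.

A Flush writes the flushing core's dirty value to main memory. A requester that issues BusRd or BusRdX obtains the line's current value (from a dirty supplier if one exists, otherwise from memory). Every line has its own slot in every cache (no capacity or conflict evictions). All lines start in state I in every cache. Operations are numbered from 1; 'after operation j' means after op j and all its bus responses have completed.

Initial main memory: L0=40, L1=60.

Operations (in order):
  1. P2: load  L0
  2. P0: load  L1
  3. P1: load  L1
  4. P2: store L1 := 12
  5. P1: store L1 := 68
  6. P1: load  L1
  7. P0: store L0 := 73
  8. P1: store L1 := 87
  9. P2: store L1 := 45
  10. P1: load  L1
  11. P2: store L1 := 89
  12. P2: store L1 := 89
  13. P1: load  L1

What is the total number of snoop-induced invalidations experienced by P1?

  op1 P2: load  L0 → I/I/E on L0; bus BusRd; mem=40
  op2 P0: load  L1 → E/I/I on L1; bus BusRd; mem=60
  op3 P1: load  L1 → S/S/I on L1; bus BusRd; mem=60
  op4 P2: store L1 := 12 → I/I/M on L1; bus BusRdX; mem=60
  op5 P1: store L1 := 68 → I/M/I on L1; bus BusRdX Flush; mem=12
  op6 P1: load  L1 → I/M/I on L1; bus (none); mem=12
  op7 P0: store L0 := 73 → M/I/I on L0; bus BusRdX; mem=40
  op8 P1: store L1 := 87 → I/M/I on L1; bus (none); mem=12
  op9 P2: store L1 := 45 → I/I/M on L1; bus BusRdX Flush; mem=87
  op10 P1: load  L1 → I/S/S on L1; bus BusRd Flush; mem=45
  op11 P2: store L1 := 89 → I/I/M on L1; bus BusUpgr; mem=45
  op12 P2: store L1 := 89 → I/I/M on L1; bus (none); mem=45
  op13 P1: load  L1 → I/S/S on L1; bus BusRd Flush; mem=89

invalidations = 3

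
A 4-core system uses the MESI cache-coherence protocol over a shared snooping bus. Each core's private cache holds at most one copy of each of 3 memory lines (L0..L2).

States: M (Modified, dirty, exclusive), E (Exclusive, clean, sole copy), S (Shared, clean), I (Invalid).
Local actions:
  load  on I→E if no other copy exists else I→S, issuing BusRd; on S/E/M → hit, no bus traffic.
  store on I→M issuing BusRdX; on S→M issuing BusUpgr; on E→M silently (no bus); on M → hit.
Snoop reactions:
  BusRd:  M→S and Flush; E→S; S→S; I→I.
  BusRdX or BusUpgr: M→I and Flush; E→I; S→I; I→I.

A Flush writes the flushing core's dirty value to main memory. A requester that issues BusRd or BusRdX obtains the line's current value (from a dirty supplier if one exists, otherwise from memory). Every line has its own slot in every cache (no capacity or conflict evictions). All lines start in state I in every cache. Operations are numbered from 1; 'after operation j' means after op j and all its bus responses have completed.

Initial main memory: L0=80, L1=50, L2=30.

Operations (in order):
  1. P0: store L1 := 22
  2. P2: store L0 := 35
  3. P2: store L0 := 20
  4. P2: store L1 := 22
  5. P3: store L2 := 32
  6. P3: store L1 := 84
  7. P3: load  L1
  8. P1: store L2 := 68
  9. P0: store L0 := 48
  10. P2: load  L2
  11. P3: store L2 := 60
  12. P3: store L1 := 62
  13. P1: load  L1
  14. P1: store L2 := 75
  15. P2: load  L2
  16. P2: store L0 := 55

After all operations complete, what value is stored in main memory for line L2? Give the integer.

step 1: P0: store L1 := 22  ⟶  MIII  (L1)  txn=BusRdX  M[L1]=50
step 2: P2: store L0 := 35  ⟶  IIMI  (L0)  txn=BusRdX  M[L0]=80
step 3: P2: store L0 := 20  ⟶  IIMI  (L0)  txn=∅  M[L0]=80
step 4: P2: store L1 := 22  ⟶  IIMI  (L1)  txn=BusRdX+Flush  M[L1]=22
step 5: P3: store L2 := 32  ⟶  IIIM  (L2)  txn=BusRdX  M[L2]=30
step 6: P3: store L1 := 84  ⟶  IIIM  (L1)  txn=BusRdX+Flush  M[L1]=22
step 7: P3: load  L1  ⟶  IIIM  (L1)  txn=∅  M[L1]=22
step 8: P1: store L2 := 68  ⟶  IMII  (L2)  txn=BusRdX+Flush  M[L2]=32
step 9: P0: store L0 := 48  ⟶  MIII  (L0)  txn=BusRdX+Flush  M[L0]=20
step 10: P2: load  L2  ⟶  ISSI  (L2)  txn=BusRd+Flush  M[L2]=68
step 11: P3: store L2 := 60  ⟶  IIIM  (L2)  txn=BusRdX  M[L2]=68
step 12: P3: store L1 := 62  ⟶  IIIM  (L1)  txn=∅  M[L1]=22
step 13: P1: load  L1  ⟶  ISIS  (L1)  txn=BusRd+Flush  M[L1]=62
step 14: P1: store L2 := 75  ⟶  IMII  (L2)  txn=BusRdX+Flush  M[L2]=60
step 15: P2: load  L2  ⟶  ISSI  (L2)  txn=BusRd+Flush  M[L2]=75
step 16: P2: store L0 := 55  ⟶  IIMI  (L0)  txn=BusRdX+Flush  M[L0]=48

memory[L2] = 75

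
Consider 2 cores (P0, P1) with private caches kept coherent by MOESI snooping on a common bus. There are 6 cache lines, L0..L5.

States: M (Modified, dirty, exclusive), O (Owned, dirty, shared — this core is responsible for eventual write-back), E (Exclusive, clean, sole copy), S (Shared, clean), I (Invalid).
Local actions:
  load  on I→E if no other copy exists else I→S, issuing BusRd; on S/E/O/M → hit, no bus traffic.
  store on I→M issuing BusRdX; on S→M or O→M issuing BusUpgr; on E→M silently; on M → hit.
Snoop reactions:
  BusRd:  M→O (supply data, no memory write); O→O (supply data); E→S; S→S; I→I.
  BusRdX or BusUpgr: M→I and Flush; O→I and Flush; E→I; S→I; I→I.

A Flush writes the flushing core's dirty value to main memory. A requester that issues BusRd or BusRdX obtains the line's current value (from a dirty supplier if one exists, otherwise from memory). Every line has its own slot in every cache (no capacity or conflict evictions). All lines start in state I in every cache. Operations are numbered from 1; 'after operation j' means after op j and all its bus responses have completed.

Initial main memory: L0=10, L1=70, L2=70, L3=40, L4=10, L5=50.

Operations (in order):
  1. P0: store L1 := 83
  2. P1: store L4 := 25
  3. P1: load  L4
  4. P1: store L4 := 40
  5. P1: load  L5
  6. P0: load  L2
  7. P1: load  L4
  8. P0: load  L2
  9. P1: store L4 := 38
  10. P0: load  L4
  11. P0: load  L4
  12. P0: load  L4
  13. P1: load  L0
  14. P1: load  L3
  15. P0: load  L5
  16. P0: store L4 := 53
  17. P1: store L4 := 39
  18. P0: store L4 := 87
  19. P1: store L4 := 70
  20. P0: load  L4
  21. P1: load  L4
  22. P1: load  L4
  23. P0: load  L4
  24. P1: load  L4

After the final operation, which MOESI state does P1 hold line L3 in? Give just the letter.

step 1: P0: store L1 := 83  ⟶  MI  (L1)  txn=BusRdX  M[L1]=70
step 2: P1: store L4 := 25  ⟶  IM  (L4)  txn=BusRdX  M[L4]=10
step 3: P1: load  L4  ⟶  IM  (L4)  txn=∅  M[L4]=10
step 4: P1: store L4 := 40  ⟶  IM  (L4)  txn=∅  M[L4]=10
step 5: P1: load  L5  ⟶  IE  (L5)  txn=BusRd  M[L5]=50
step 6: P0: load  L2  ⟶  EI  (L2)  txn=BusRd  M[L2]=70
step 7: P1: load  L4  ⟶  IM  (L4)  txn=∅  M[L4]=10
step 8: P0: load  L2  ⟶  EI  (L2)  txn=∅  M[L2]=70
step 9: P1: store L4 := 38  ⟶  IM  (L4)  txn=∅  M[L4]=10
step 10: P0: load  L4  ⟶  SO  (L4)  txn=BusRd  M[L4]=10
step 11: P0: load  L4  ⟶  SO  (L4)  txn=∅  M[L4]=10
step 12: P0: load  L4  ⟶  SO  (L4)  txn=∅  M[L4]=10
step 13: P1: load  L0  ⟶  IE  (L0)  txn=BusRd  M[L0]=10
step 14: P1: load  L3  ⟶  IE  (L3)  txn=BusRd  M[L3]=40
step 15: P0: load  L5  ⟶  SS  (L5)  txn=BusRd  M[L5]=50
step 16: P0: store L4 := 53  ⟶  MI  (L4)  txn=BusUpgr+Flush  M[L4]=38
step 17: P1: store L4 := 39  ⟶  IM  (L4)  txn=BusRdX+Flush  M[L4]=53
step 18: P0: store L4 := 87  ⟶  MI  (L4)  txn=BusRdX+Flush  M[L4]=39
step 19: P1: store L4 := 70  ⟶  IM  (L4)  txn=BusRdX+Flush  M[L4]=87
step 20: P0: load  L4  ⟶  SO  (L4)  txn=BusRd  M[L4]=87
step 21: P1: load  L4  ⟶  SO  (L4)  txn=∅  M[L4]=87
step 22: P1: load  L4  ⟶  SO  (L4)  txn=∅  M[L4]=87
step 23: P0: load  L4  ⟶  SO  (L4)  txn=∅  M[L4]=87
step 24: P1: load  L4  ⟶  SO  (L4)  txn=∅  M[L4]=87

state = E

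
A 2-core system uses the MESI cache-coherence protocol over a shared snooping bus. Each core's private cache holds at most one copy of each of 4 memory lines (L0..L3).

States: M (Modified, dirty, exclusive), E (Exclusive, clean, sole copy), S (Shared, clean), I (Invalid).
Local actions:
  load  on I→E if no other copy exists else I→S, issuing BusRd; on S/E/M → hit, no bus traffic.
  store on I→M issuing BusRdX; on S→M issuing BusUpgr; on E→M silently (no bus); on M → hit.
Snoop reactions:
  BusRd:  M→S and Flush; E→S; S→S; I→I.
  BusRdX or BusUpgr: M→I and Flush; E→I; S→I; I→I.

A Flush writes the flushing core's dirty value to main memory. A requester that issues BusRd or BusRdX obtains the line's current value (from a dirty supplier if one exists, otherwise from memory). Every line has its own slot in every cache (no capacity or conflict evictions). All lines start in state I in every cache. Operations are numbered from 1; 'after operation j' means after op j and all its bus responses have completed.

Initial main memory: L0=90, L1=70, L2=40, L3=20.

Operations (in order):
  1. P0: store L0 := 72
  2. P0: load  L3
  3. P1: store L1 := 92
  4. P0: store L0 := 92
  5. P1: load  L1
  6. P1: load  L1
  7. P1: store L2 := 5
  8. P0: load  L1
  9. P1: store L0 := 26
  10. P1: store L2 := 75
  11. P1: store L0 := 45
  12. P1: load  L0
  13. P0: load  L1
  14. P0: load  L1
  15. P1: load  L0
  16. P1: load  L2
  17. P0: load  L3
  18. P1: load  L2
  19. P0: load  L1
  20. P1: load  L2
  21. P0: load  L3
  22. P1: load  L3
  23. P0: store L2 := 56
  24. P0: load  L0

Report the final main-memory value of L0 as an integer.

step 1: P0: store L0 := 72  ⟶  MI  (L0)  txn=BusRdX  M[L0]=90
step 2: P0: load  L3  ⟶  EI  (L3)  txn=BusRd  M[L3]=20
step 3: P1: store L1 := 92  ⟶  IM  (L1)  txn=BusRdX  M[L1]=70
step 4: P0: store L0 := 92  ⟶  MI  (L0)  txn=∅  M[L0]=90
step 5: P1: load  L1  ⟶  IM  (L1)  txn=∅  M[L1]=70
step 6: P1: load  L1  ⟶  IM  (L1)  txn=∅  M[L1]=70
step 7: P1: store L2 := 5  ⟶  IM  (L2)  txn=BusRdX  M[L2]=40
step 8: P0: load  L1  ⟶  SS  (L1)  txn=BusRd+Flush  M[L1]=92
step 9: P1: store L0 := 26  ⟶  IM  (L0)  txn=BusRdX+Flush  M[L0]=92
step 10: P1: store L2 := 75  ⟶  IM  (L2)  txn=∅  M[L2]=40
step 11: P1: store L0 := 45  ⟶  IM  (L0)  txn=∅  M[L0]=92
step 12: P1: load  L0  ⟶  IM  (L0)  txn=∅  M[L0]=92
step 13: P0: load  L1  ⟶  SS  (L1)  txn=∅  M[L1]=92
step 14: P0: load  L1  ⟶  SS  (L1)  txn=∅  M[L1]=92
step 15: P1: load  L0  ⟶  IM  (L0)  txn=∅  M[L0]=92
step 16: P1: load  L2  ⟶  IM  (L2)  txn=∅  M[L2]=40
step 17: P0: load  L3  ⟶  EI  (L3)  txn=∅  M[L3]=20
step 18: P1: load  L2  ⟶  IM  (L2)  txn=∅  M[L2]=40
step 19: P0: load  L1  ⟶  SS  (L1)  txn=∅  M[L1]=92
step 20: P1: load  L2  ⟶  IM  (L2)  txn=∅  M[L2]=40
step 21: P0: load  L3  ⟶  EI  (L3)  txn=∅  M[L3]=20
step 22: P1: load  L3  ⟶  SS  (L3)  txn=BusRd  M[L3]=20
step 23: P0: store L2 := 56  ⟶  MI  (L2)  txn=BusRdX+Flush  M[L2]=75
step 24: P0: load  L0  ⟶  SS  (L0)  txn=BusRd+Flush  M[L0]=45

memory[L0] = 45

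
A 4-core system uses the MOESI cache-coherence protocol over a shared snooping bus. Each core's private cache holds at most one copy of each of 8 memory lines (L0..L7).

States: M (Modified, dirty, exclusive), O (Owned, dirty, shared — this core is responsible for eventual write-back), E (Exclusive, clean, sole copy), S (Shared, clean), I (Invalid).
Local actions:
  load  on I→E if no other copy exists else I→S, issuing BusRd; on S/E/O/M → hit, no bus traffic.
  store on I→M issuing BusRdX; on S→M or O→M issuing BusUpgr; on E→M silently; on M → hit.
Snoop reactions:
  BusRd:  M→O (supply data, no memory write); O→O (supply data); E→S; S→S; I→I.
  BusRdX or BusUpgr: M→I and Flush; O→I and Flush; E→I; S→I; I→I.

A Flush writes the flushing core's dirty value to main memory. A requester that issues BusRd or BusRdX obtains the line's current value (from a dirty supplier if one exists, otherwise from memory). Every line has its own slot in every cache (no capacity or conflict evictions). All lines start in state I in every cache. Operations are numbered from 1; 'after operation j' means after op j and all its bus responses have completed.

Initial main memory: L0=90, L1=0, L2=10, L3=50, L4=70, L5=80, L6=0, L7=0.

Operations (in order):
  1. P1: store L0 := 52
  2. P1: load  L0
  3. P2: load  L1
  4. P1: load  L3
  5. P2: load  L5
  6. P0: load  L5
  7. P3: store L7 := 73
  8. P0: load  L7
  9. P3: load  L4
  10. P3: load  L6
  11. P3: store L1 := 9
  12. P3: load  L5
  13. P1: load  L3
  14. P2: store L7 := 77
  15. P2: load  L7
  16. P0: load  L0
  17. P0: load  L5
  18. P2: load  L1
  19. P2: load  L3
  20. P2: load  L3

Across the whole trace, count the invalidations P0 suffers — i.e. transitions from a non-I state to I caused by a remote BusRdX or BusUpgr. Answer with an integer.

invalidations = 1

step 1: P1: store L0 := 52  ⟶  IMII  (L0)  txn=BusRdX  M[L0]=90
step 2: P1: load  L0  ⟶  IMII  (L0)  txn=∅  M[L0]=90
step 3: P2: load  L1  ⟶  IIEI  (L1)  txn=BusRd  M[L1]=0
step 4: P1: load  L3  ⟶  IEII  (L3)  txn=BusRd  M[L3]=50
step 5: P2: load  L5  ⟶  IIEI  (L5)  txn=BusRd  M[L5]=80
step 6: P0: load  L5  ⟶  SISI  (L5)  txn=BusRd  M[L5]=80
step 7: P3: store L7 := 73  ⟶  IIIM  (L7)  txn=BusRdX  M[L7]=0
step 8: P0: load  L7  ⟶  SIIO  (L7)  txn=BusRd  M[L7]=0
step 9: P3: load  L4  ⟶  IIIE  (L4)  txn=BusRd  M[L4]=70
step 10: P3: load  L6  ⟶  IIIE  (L6)  txn=BusRd  M[L6]=0
step 11: P3: store L1 := 9  ⟶  IIIM  (L1)  txn=BusRdX  M[L1]=0
step 12: P3: load  L5  ⟶  SISS  (L5)  txn=BusRd  M[L5]=80
step 13: P1: load  L3  ⟶  IEII  (L3)  txn=∅  M[L3]=50
step 14: P2: store L7 := 77  ⟶  IIMI  (L7)  txn=BusRdX+Flush  M[L7]=73
step 15: P2: load  L7  ⟶  IIMI  (L7)  txn=∅  M[L7]=73
step 16: P0: load  L0  ⟶  SOII  (L0)  txn=BusRd  M[L0]=90
step 17: P0: load  L5  ⟶  SISS  (L5)  txn=∅  M[L5]=80
step 18: P2: load  L1  ⟶  IISO  (L1)  txn=BusRd  M[L1]=0
step 19: P2: load  L3  ⟶  ISSI  (L3)  txn=BusRd  M[L3]=50
step 20: P2: load  L3  ⟶  ISSI  (L3)  txn=∅  M[L3]=50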